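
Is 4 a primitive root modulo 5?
No

To verify, check if 4^(4/q) ≢ 1 (mod 5) for each prime divisor q of 4
Divisors of 4 = 4: [1, 2, 4]
  4^(4/2) = 4^2 ≡ 1 (mod 5)
Conclusion: 4 is not a primitive root modulo 5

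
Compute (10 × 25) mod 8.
2

(10 × 25) = 250
250 mod 8 = 2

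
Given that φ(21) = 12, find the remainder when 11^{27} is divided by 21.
By Euler: 11^{12} ≡ 1 (mod 21) since gcd(11, 21) = 1. 27 = 2×12 + 3. So 11^{27} ≡ 11^{3} ≡ 8 (mod 21)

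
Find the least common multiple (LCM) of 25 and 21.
525

First find GCD(25, 21) using the Euclidean algorithm:
25 = 1 × 21 + 4
21 = 5 × 4 + 1
4 = 4 × 1 + 0
GCD(25, 21) = 1

LCM formula: LCM(a, b) = (a × b) / GCD(a, b)
LCM(25, 21) = (25 × 21) / 1
LCM(25, 21) = 525 / 1
LCM(25, 21) = 525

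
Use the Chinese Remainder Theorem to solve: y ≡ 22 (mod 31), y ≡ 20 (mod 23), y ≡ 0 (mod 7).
2688

Using the Chinese Remainder Theorem:
M = product of moduli = 4991
For equation 1: M_1 = 161, 161 ≡ 6 (mod 31), inverse of 161 mod 31 is 26 (check: 6 × 26 = 156 ≡ 1 (mod 31))
For equation 2: M_2 = 217, 217 ≡ 10 (mod 23), inverse of 217 mod 23 is 7 (check: 10 × 7 = 70 ≡ 1 (mod 23))
For equation 3: M_3 = 713, 713 ≡ 6 (mod 7), inverse of 713 mod 7 is 6 (check: 6 × 6 = 36 ≡ 1 (mod 7))
Combine: y ≡ Σ r_i×M_i×(M_i⁻¹ mod m_i) = 22×161×26 + 20×217×7 + 0×713×6 = 92092 + 30380 + 0 = 122472
122472 mod 4991 = 2688
y ≡ 2688 (mod 4991)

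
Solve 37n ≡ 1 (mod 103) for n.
39

Using Extended Euclidean Algorithm:
gcd(37, 103) = 1
Bezout coefficients: 37 × 39 + 103 × -14 = 1
So 37 × 39 ≡ 1 (mod 103)
The inverse is 39 mod 103 = 39
Verification: 37 × 39 = 1443 = 14 × 103 + 1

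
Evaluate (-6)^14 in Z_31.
Using repeated squaring. (-6) ≡ 25 (mod 31). 14 = 8 + 4 + 2 (binary 1110). Repeated squaring mod 31: 25^1 ≡ 25; 25^2 ≡ 25² = 625 ≡ 5; 25^4 ≡ 5² = 25 ≡ 25; 25^8 ≡ 25² = 625 ≡ 5. Multiply: (-6)^14 ≡ 25^8 × 25^4 × 25^2 ≡ 5 × 25 × 5 (mod 31): 5 × 25 = 125 ≡ 1; 1 × 5 = 5 ≡ 5. So (-6)^14 ≡ 5 (mod 31).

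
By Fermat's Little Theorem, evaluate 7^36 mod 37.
By Fermat's Little Theorem, 7^{36} ≡ 1 (mod 37) since 37 is prime and gcd(7, 37) = 1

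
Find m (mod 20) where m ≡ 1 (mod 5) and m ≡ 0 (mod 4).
M = 5 × 4 = 20. M₁ = 4, y₁ ≡ 4 (mod 5). M₂ = 5, y₂ ≡ 1 (mod 4). m = 1×4×4 + 0×5×1 ≡ 16 (mod 20)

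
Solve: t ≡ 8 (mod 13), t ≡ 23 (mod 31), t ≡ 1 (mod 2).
M = 13 × 31 × 2 = 806. M₁ = 62, y₁ ≡ 4 (mod 13). M₂ = 26, y₂ ≡ 6 (mod 31). M₃ = 403, y₃ ≡ 1 (mod 2). t = 8×62×4 + 23×26×6 + 1×403×1 ≡ 333 (mod 806)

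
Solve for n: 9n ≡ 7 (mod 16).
15

Since gcd(9, 16) = 1 divides 7, a solution exists.
Multiply both sides by the inverse of 9 mod 16:
  9^(-1) mod 16 = 9
  x ≡ 9 × 7 ≡ 63 ≡ 15 (mod 16)
Verification: 9 × 15 = 135 = 8 × 16 + 7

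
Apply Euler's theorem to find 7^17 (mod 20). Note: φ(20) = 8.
By Euler: 7^{8} ≡ 1 (mod 20) since gcd(7, 20) = 1. 17 = 2×8 + 1. So 7^{17} ≡ 7^{1} ≡ 7 (mod 20)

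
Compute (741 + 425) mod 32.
14

(741 + 425) = 1166
1166 mod 32 = 14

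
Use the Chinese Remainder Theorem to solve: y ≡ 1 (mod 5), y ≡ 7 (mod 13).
M = 5 × 13 = 65. M₁ = 13, y₁ ≡ 2 (mod 5). M₂ = 5, y₂ ≡ 8 (mod 13). y = 1×13×2 + 7×5×8 ≡ 46 (mod 65)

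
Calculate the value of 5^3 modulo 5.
5 ≡ 0 (mod 5). 3 = 2 + 1 (binary 11). Repeated squaring mod 5: 0^1 ≡ 0; 0^2 ≡ 0² = 0 ≡ 0. Multiply: 5^3 ≡ 0^2 × 0^1 ≡ 0 × 0 (mod 5): 0 × 0 = 0 ≡ 0. So 5^3 ≡ 0 (mod 5).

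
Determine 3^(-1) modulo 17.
3^(-1) ≡ 6 (mod 17). Verification: 3 × 6 = 18 ≡ 1 (mod 17)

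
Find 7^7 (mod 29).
7 = 4 + 2 + 1 (binary 111). Repeated squaring mod 29: 7^1 ≡ 7; 7^2 ≡ 7² = 49 ≡ 20; 7^4 ≡ 20² = 400 ≡ 23. Multiply: 7^7 = 7^4 × 7^2 × 7^1 ≡ 23 × 20 × 7 (mod 29): 23 × 20 = 460 ≡ 25; 25 × 7 = 175 ≡ 1. So 7^7 ≡ 1 (mod 29).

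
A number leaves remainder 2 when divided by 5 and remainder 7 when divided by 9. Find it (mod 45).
M = 5 × 9 = 45. M₁ = 9, y₁ ≡ 4 (mod 5). M₂ = 5, y₂ ≡ 2 (mod 9). r = 2×9×4 + 7×5×2 ≡ 7 (mod 45)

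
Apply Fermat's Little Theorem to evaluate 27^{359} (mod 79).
15

By Fermat's Little Theorem, a^(p-1) ≡ 1 (mod p) for prime p and gcd(a, p) = 1
Here p = 79, so 27^78 ≡ 1 (mod 79)
We can reduce the exponent: 359 mod 78 = 47
So 27^359 ≡ 27^47 (mod 79)
Computing: 27^47 mod 79 = 15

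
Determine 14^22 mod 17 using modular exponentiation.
Using Fermat: 14^{16} ≡ 1 (mod 17). 22 ≡ 6 (mod 16). So 14^{22} ≡ 14^{6} ≡ 15 (mod 17)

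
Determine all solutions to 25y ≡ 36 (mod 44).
12

Since gcd(25, 44) = 1 divides 36, a solution exists.
Multiply both sides by the inverse of 25 mod 44:
  25^(-1) mod 44 = 37
  x ≡ 37 × 36 ≡ 1332 ≡ 12 (mod 44)
Verification: 25 × 12 = 300 = 6 × 44 + 36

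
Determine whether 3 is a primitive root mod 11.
p - 1 = 10 has prime divisors 2, 5. Check 3^(10/q) mod 11 for each: 3^(10/2) = 3^5 ≡ 1, 3^(10/5) = 3^2 ≡ 9 (mod 11). Since 3^5 ≡ 1 (mod 11), the order of 3 divides 5 (in fact the order is 5) ≠ 10, so it is not a primitive root.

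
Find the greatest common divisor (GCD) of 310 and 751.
1

Using the Euclidean algorithm:
310 = 0 × 751 + 310
751 = 2 × 310 + 131
310 = 2 × 131 + 48
131 = 2 × 48 + 35
48 = 1 × 35 + 13
35 = 2 × 13 + 9
13 = 1 × 9 + 4
9 = 2 × 4 + 1
4 = 4 × 1 + 0

GCD(310, 751) = 1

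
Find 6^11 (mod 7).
Using Fermat: 6^{6} ≡ 1 (mod 7). 11 ≡ 5 (mod 6). So 6^{11} ≡ 6^{5} ≡ 6 (mod 7)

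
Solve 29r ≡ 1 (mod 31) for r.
29^(-1) ≡ 15 (mod 31). Verification: 29 × 15 = 435 ≡ 1 (mod 31)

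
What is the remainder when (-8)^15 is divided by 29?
Using repeated squaring. (-8) ≡ 21 (mod 29). 15 = 8 + 4 + 2 + 1 (binary 1111). Repeated squaring mod 29: 21^1 ≡ 21; 21^2 ≡ 21² = 441 ≡ 6; 21^4 ≡ 6² = 36 ≡ 7; 21^8 ≡ 7² = 49 ≡ 20. Multiply: (-8)^15 ≡ 21^8 × 21^4 × 21^2 × 21^1 ≡ 20 × 7 × 6 × 21 (mod 29): 20 × 7 = 140 ≡ 24; 24 × 6 = 144 ≡ 28; 28 × 21 = 588 ≡ 8. So (-8)^15 ≡ 8 (mod 29).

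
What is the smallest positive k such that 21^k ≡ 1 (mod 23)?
Powers of 21 mod 23: 21^1≡21, 21^2≡4, 21^3≡15, 21^4≡16, 21^5≡14, 21^6≡18, 21^7≡10, 21^8≡3, 21^9≡17, 21^10≡12, 21^11≡22, 21^12≡2, 21^13≡19, 21^14≡8, 21^15≡7, 21^16≡9, 21^17≡5, 21^18≡13, 21^19≡20, 21^20≡6, 21^21≡11, 21^22≡1. Order = 22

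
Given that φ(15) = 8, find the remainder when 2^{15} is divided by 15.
By Euler: 2^{8} ≡ 1 (mod 15) since gcd(2, 15) = 1. 15 = 1×8 + 7. So 2^{15} ≡ 2^{7} ≡ 8 (mod 15)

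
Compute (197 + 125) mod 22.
14

(197 + 125) = 322
322 mod 22 = 14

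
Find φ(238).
96

Prime factorization: 238 = 2 × 7 × 17
Using the formula φ(n) = n × Π(1 - 1/p) for each prime factor p:
φ(238) = 238 × (1 - 1/2) × (1 - 1/7) × (1 - 1/17)
φ(238) = 96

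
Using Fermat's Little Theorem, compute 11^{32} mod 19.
7

By Fermat's Little Theorem, a^(p-1) ≡ 1 (mod p) for prime p and gcd(a, p) = 1
Here p = 19, so 11^18 ≡ 1 (mod 19)
We can reduce the exponent: 32 mod 18 = 14
So 11^32 ≡ 11^14 (mod 19)
Computing: 11^14 mod 19 = 7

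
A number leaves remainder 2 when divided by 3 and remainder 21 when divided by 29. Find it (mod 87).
M = 3 × 29 = 87. M₁ = 29, y₁ ≡ 2 (mod 3). M₂ = 3, y₂ ≡ 10 (mod 29). n = 2×29×2 + 21×3×10 ≡ 50 (mod 87)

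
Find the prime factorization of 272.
2^4 × 17

Divide by primes starting from smallest:
272 ÷ 2 = 136
136 ÷ 2 = 68
68 ÷ 2 = 34
34 ÷ 2 = 17
17 ÷ 17 = 1

272 = 2^4 × 17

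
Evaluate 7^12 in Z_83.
Using repeated squaring. 12 = 8 + 4 (binary 1100). Repeated squaring mod 83: 7^1 ≡ 7; 7^2 ≡ 7² = 49 ≡ 49; 7^4 ≡ 49² = 2401 ≡ 77; 7^8 ≡ 77² = 5929 ≡ 36. Multiply: 7^12 = 7^8 × 7^4 ≡ 36 × 77 (mod 83): 36 × 77 = 2772 ≡ 33. So 7^12 ≡ 33 (mod 83).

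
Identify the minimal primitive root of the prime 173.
p - 1 = 172 has prime divisors 2, 43. h is a primitive root mod 173 iff h^(172/q) ≢ 1 (mod 173) for each such q.
h = 2: 2^86 ≡ 172, 2^4 ≡ 16 (mod 173); none is 1, so 2 has order 172 and is a primitive root.
The smallest primitive root mod 173 is g = 2.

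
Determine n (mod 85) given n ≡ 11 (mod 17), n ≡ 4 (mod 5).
79

Using the Chinese Remainder Theorem:
M = product of moduli = 85
For equation 1: M_1 = 5, 5 ≡ 5 (mod 17), inverse of 5 mod 17 is 7 (check: 5 × 7 = 35 ≡ 1 (mod 17))
For equation 2: M_2 = 17, 17 ≡ 2 (mod 5), inverse of 17 mod 5 is 3 (check: 2 × 3 = 6 ≡ 1 (mod 5))
Combine: n ≡ Σ r_i×M_i×(M_i⁻¹ mod m_i) = 11×5×7 + 4×17×3 = 385 + 204 = 589
589 mod 85 = 79
n ≡ 79 (mod 85)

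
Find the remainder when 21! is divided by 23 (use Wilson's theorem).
(22)! = (21)! × (22) ≡ -1 (mod 23). So (21)! ≡ -1 × (22)^(-1) ≡ (-1)×(-1) = 1 (mod 23)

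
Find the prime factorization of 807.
3 × 269

Divide by primes starting from smallest:
807 ÷ 3 = 269
269 ÷ 269 = 1

807 = 3 × 269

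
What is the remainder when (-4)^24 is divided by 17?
Using Fermat: (-4)^{16} ≡ 1 (mod 17). 24 ≡ 8 (mod 16). So (-4)^{24} ≡ (-4)^{8} ≡ 1 (mod 17)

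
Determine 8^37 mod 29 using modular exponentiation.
Using Fermat: 8^{28} ≡ 1 (mod 29). 37 ≡ 9 (mod 28). So 8^{37} ≡ 8^{9} ≡ 15 (mod 29)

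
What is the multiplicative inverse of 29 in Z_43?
3

Using Extended Euclidean Algorithm:
gcd(29, 43) = 1
Bezout coefficients: 29 × 3 + 43 × -2 = 1
So 29 × 3 ≡ 1 (mod 43)
The inverse is 3 mod 43 = 3
Verification: 29 × 3 = 87 = 2 × 43 + 1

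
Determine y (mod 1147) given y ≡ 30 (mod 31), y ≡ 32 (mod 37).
402

Using the Chinese Remainder Theorem:
M = product of moduli = 1147
For equation 1: M_1 = 37, 37 ≡ 6 (mod 31), inverse of 37 mod 31 is 26 (check: 6 × 26 = 156 ≡ 1 (mod 31))
For equation 2: M_2 = 31, 31 ≡ 31 (mod 37), inverse of 31 mod 37 is 6 (check: 31 × 6 = 186 ≡ 1 (mod 37))
Combine: y ≡ Σ r_i×M_i×(M_i⁻¹ mod m_i) = 30×37×26 + 32×31×6 = 28860 + 5952 = 34812
34812 mod 1147 = 402
y ≡ 402 (mod 1147)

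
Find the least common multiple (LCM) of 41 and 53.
2173

First find GCD(41, 53) using the Euclidean algorithm:
41 = 0 × 53 + 41
53 = 1 × 41 + 12
41 = 3 × 12 + 5
12 = 2 × 5 + 2
5 = 2 × 2 + 1
2 = 2 × 1 + 0
GCD(41, 53) = 1

LCM formula: LCM(a, b) = (a × b) / GCD(a, b)
LCM(41, 53) = (41 × 53) / 1
LCM(41, 53) = 2173 / 1
LCM(41, 53) = 2173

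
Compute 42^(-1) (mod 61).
16

Using Extended Euclidean Algorithm:
gcd(42, 61) = 1
Bezout coefficients: 42 × 16 + 61 × -11 = 1
So 42 × 16 ≡ 1 (mod 61)
The inverse is 16 mod 61 = 16
Verification: 42 × 16 = 672 = 11 × 61 + 1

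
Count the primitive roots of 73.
24

The number of primitive roots modulo p is φ(p-1) = φ(72)
φ(72) = 24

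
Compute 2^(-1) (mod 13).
7

Using Extended Euclidean Algorithm:
gcd(2, 13) = 1
Bezout coefficients: 2 × -6 + 13 × 1 = 1
So 2 × -6 ≡ 1 (mod 13)
The inverse is -6 mod 13 = 7
Verification: 2 × 7 = 14 = 1 × 13 + 1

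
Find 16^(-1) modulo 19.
6

Using Extended Euclidean Algorithm:
gcd(16, 19) = 1
Bezout coefficients: 16 × 6 + 19 × -5 = 1
So 16 × 6 ≡ 1 (mod 19)
The inverse is 6 mod 19 = 6
Verification: 16 × 6 = 96 = 5 × 19 + 1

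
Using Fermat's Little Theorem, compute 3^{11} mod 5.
2

By Fermat's Little Theorem, a^(p-1) ≡ 1 (mod p) for prime p and gcd(a, p) = 1
Here p = 5, so 3^4 ≡ 1 (mod 5)
We can reduce the exponent: 11 mod 4 = 3
So 3^11 ≡ 3^3 (mod 5)
Computing: 3^3 mod 5 = 2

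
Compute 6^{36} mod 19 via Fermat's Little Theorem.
1

By Fermat's Little Theorem, a^(p-1) ≡ 1 (mod p) for prime p and gcd(a, p) = 1
Here p = 19, so 6^18 ≡ 1 (mod 19)
We can reduce the exponent: 36 mod 18 = 0
So 6^36 ≡ 6^0 (mod 19)
Computing: 6^0 mod 19 = 1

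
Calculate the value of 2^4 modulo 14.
4 = 4 (binary 100). Repeated squaring mod 14: 2^1 ≡ 2; 2^2 ≡ 2² = 4 ≡ 4; 2^4 ≡ 4² = 16 ≡ 2. So 2^4 ≡ 2 (mod 14).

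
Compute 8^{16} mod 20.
16

Using successive squaring:
Binary expansion of 16: 10000
Powers of 8 mod 20 (each is the square of the previous):
  8^1 ≡ 8 (mod 20)
  8^2 ≡ 8² = 64 ≡ 4 (mod 20)
  8^4 ≡ 4² = 16 ≡ 16 (mod 20)
  8^8 ≡ 16² = 256 ≡ 16 (mod 20)
  8^16 ≡ 16² = 256 ≡ 16 (mod 20)
16 is a power of 2, so 8^16 is the last square: ≡ 16 (mod 20)
Result: 8^16 ≡ 16 (mod 20)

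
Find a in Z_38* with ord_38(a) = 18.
3 has order 18 mod 38 since 3^{18} ≡ 1 (mod 38) and no smaller power works.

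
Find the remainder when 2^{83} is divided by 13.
By Fermat: 2^{12} ≡ 1 (mod 13). 83 = 6×12 + 11. So 2^{83} ≡ 2^{11} ≡ 7 (mod 13)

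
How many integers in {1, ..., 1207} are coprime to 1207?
1120

Prime factorization: 1207 = 17 × 71
Using the formula φ(n) = n × Π(1 - 1/p) for each prime factor p:
φ(1207) = 1207 × (1 - 1/17) × (1 - 1/71)
φ(1207) = 1120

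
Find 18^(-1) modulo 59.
23

Using Extended Euclidean Algorithm:
gcd(18, 59) = 1
Bezout coefficients: 18 × 23 + 59 × -7 = 1
So 18 × 23 ≡ 1 (mod 59)
The inverse is 23 mod 59 = 23
Verification: 18 × 23 = 414 = 7 × 59 + 1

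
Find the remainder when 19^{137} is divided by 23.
By Fermat: 19^{22} ≡ 1 (mod 23). 137 = 6×22 + 5. So 19^{137} ≡ 19^{5} ≡ 11 (mod 23)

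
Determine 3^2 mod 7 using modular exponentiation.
2 = 2 (binary 10). Repeated squaring mod 7: 3^1 ≡ 3; 3^2 ≡ 3² = 9 ≡ 2. So 3^2 ≡ 2 (mod 7).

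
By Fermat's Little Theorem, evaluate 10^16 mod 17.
By Fermat's Little Theorem, 10^{16} ≡ 1 (mod 17) since 17 is prime and gcd(10, 17) = 1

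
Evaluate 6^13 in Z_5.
Using Fermat: 6^{4} ≡ 1 (mod 5). 13 ≡ 1 (mod 4). So 6^{13} ≡ 6^{1} ≡ 1 (mod 5)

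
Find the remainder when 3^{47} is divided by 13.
By Fermat: 3^{12} ≡ 1 (mod 13). 47 = 3×12 + 11. So 3^{47} ≡ 3^{11} ≡ 9 (mod 13)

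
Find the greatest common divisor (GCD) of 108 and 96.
12

Using the Euclidean algorithm:
108 = 1 × 96 + 12
96 = 8 × 12 + 0

GCD(108, 96) = 12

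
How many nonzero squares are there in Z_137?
For prime 137, there are (p-1)/2 = (137-1)/2 = 68 quadratic residues (excluding 0).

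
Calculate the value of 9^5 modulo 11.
5 = 4 + 1 (binary 101). Repeated squaring mod 11: 9^1 ≡ 9; 9^2 ≡ 9² = 81 ≡ 4; 9^4 ≡ 4² = 16 ≡ 5. Multiply: 9^5 = 9^4 × 9^1 ≡ 5 × 9 (mod 11): 5 × 9 = 45 ≡ 1. So 9^5 ≡ 1 (mod 11).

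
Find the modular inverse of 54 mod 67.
54^(-1) ≡ 36 (mod 67). Verification: 54 × 36 = 1944 ≡ 1 (mod 67)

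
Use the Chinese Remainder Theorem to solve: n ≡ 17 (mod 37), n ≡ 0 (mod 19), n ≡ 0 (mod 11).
6270

Using the Chinese Remainder Theorem:
M = product of moduli = 7733
For equation 1: M_1 = 209, 209 ≡ 24 (mod 37), inverse of 209 mod 37 is 17 (check: 24 × 17 = 408 ≡ 1 (mod 37))
For equation 2: M_2 = 407, 407 ≡ 8 (mod 19), inverse of 407 mod 19 is 12 (check: 8 × 12 = 96 ≡ 1 (mod 19))
For equation 3: M_3 = 703, 703 ≡ 10 (mod 11), inverse of 703 mod 11 is 10 (check: 10 × 10 = 100 ≡ 1 (mod 11))
Combine: n ≡ Σ r_i×M_i×(M_i⁻¹ mod m_i) = 17×209×17 + 0×407×12 + 0×703×10 = 60401 + 0 + 0 = 60401
60401 mod 7733 = 6270
n ≡ 6270 (mod 7733)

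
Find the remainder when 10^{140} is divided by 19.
By Fermat: 10^{18} ≡ 1 (mod 19). 140 = 7×18 + 14. So 10^{140} ≡ 10^{14} ≡ 16 (mod 19)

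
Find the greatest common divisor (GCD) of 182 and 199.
1

Using the Euclidean algorithm:
182 = 0 × 199 + 182
199 = 1 × 182 + 17
182 = 10 × 17 + 12
17 = 1 × 12 + 5
12 = 2 × 5 + 2
5 = 2 × 2 + 1
2 = 2 × 1 + 0

GCD(182, 199) = 1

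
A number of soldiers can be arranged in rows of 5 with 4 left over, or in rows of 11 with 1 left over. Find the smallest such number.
M = 5 × 11 = 55. M₁ = 11, y₁ ≡ 1 (mod 5). M₂ = 5, y₂ ≡ 9 (mod 11). r = 4×11×1 + 1×5×9 ≡ 34 (mod 55). The smallest positive such number is 34.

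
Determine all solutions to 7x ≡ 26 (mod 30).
8

Since gcd(7, 30) = 1 divides 26, a solution exists.
Multiply both sides by the inverse of 7 mod 30:
  7^(-1) mod 30 = 13
  x ≡ 13 × 26 ≡ 338 ≡ 8 (mod 30)
Verification: 7 × 8 = 56 = 1 × 30 + 26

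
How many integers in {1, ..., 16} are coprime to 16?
8

Prime factorization: 16 = 2^4
Using the formula φ(n) = n × Π(1 - 1/p) for each prime factor p:
φ(16) = 16 × (1 - 1/2)
φ(16) = 8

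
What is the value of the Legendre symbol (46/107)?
(46/107) = 46^{53} mod 107 = -1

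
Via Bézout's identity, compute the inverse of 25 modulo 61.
Extended GCD: 25(22) + 61(-9) = 1. So 25^(-1) ≡ 22 ≡ 22 (mod 61). Verify: 25 × 22 = 550 ≡ 1 (mod 61)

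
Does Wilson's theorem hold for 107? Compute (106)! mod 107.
(106)! mod 107 = 106. Since this equals -1 (mod 107), Wilson confirms 107 is prime.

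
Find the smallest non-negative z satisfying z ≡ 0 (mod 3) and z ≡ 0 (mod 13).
M = 3 × 13 = 39. M₁ = 13, y₁ ≡ 1 (mod 3). M₂ = 3, y₂ ≡ 9 (mod 13). z = 0×13×1 + 0×3×9 ≡ 0 (mod 39)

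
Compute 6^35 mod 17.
Using Fermat: 6^{16} ≡ 1 (mod 17). 35 ≡ 3 (mod 16). So 6^{35} ≡ 6^{3} ≡ 12 (mod 17)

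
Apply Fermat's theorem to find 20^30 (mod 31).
By Fermat's Little Theorem, 20^{30} ≡ 1 (mod 31) since 31 is prime and gcd(20, 31) = 1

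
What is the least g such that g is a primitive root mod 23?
p - 1 = 22 has prime divisors 2, 11. h is a primitive root mod 23 iff h^(22/q) ≢ 1 (mod 23) for each such q.
h = 2: 2^11 ≡ 1, 2^2 ≡ 4 (mod 23); 2^11 ≡ 1, so not a primitive root.
h = 3: 3^11 ≡ 1, 3^2 ≡ 9 (mod 23); 3^11 ≡ 1, so not a primitive root.
h = 4: 4^11 ≡ 1, 4^2 ≡ 16 (mod 23); 4^11 ≡ 1, so not a primitive root.
h = 5: 5^11 ≡ 22, 5^2 ≡ 2 (mod 23); none is 1, so 5 has order 22 and is a primitive root.
The smallest primitive root mod 23 is g = 5.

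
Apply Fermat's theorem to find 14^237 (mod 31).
By Fermat: 14^{30} ≡ 1 (mod 31). 237 = 7×30 + 27. So 14^{237} ≡ 14^{27} ≡ 2 (mod 31)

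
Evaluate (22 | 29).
(22/29) = 22^{14} mod 29 = 1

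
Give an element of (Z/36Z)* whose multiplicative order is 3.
13 has order 3 mod 36 since 13^{3} ≡ 1 (mod 36) and no smaller power works.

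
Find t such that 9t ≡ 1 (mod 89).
9^(-1) ≡ 10 (mod 89). Verification: 9 × 10 = 90 ≡ 1 (mod 89)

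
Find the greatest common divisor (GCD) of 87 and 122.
1

Using the Euclidean algorithm:
87 = 0 × 122 + 87
122 = 1 × 87 + 35
87 = 2 × 35 + 17
35 = 2 × 17 + 1
17 = 17 × 1 + 0

GCD(87, 122) = 1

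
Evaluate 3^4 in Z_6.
4 = 4 (binary 100). Repeated squaring mod 6: 3^1 ≡ 3; 3^2 ≡ 3² = 9 ≡ 3; 3^4 ≡ 3² = 9 ≡ 3. So 3^4 ≡ 3 (mod 6).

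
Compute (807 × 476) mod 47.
1

(807 × 476) = 384132
384132 mod 47 = 1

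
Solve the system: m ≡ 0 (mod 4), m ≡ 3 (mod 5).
M = 4 × 5 = 20. M₁ = 5, y₁ ≡ 1 (mod 4). M₂ = 4, y₂ ≡ 4 (mod 5). m = 0×5×1 + 3×4×4 ≡ 8 (mod 20)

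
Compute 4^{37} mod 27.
4

Using successive squaring:
Binary expansion of 37: 100101
Powers of 4 mod 27 (each is the square of the previous):
  4^1 ≡ 4 (mod 27)
  4^2 ≡ 4² = 16 ≡ 16 (mod 27)
  4^4 ≡ 16² = 256 ≡ 13 (mod 27)
  4^8 ≡ 13² = 169 ≡ 7 (mod 27)
  4^16 ≡ 7² = 49 ≡ 22 (mod 27)
  4^32 ≡ 22² = 484 ≡ 25 (mod 27)
37 = 32 + 4 + 1, so 4^37 = 4^32 × 4^4 × 4^1 ≡ 25 × 13 × 4 (mod 27)
Multiplying step by step:
  25 × 13 = 325 ≡ 1 (mod 27)
  1 × 4 = 4 ≡ 4 (mod 27)
Result: 4^37 ≡ 4 (mod 27)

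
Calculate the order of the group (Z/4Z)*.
2

Prime factorization: 4 = 2^2
Using the formula φ(n) = n × Π(1 - 1/p) for each prime factor p:
φ(4) = 4 × (1 - 1/2)
φ(4) = 2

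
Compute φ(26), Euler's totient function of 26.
12

Prime factorization: 26 = 2 × 13
Using the formula φ(n) = n × Π(1 - 1/p) for each prime factor p:
φ(26) = 26 × (1 - 1/2) × (1 - 1/13)
φ(26) = 12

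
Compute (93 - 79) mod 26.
14

(93 - 79) = 14
14 mod 26 = 14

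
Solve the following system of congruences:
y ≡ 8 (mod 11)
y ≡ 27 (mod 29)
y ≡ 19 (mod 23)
7103

Using the Chinese Remainder Theorem:
M = product of moduli = 7337
For equation 1: M_1 = 667, 667 ≡ 7 (mod 11), inverse of 667 mod 11 is 8 (check: 7 × 8 = 56 ≡ 1 (mod 11))
For equation 2: M_2 = 253, 253 ≡ 21 (mod 29), inverse of 253 mod 29 is 18 (check: 21 × 18 = 378 ≡ 1 (mod 29))
For equation 3: M_3 = 319, 319 ≡ 20 (mod 23), inverse of 319 mod 23 is 15 (check: 20 × 15 = 300 ≡ 1 (mod 23))
Combine: y ≡ Σ r_i×M_i×(M_i⁻¹ mod m_i) = 8×667×8 + 27×253×18 + 19×319×15 = 42688 + 122958 + 90915 = 256561
256561 mod 7337 = 7103
y ≡ 7103 (mod 7337)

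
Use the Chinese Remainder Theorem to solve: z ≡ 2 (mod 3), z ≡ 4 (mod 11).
M = 3 × 11 = 33. M₁ = 11, y₁ ≡ 2 (mod 3). M₂ = 3, y₂ ≡ 4 (mod 11). z = 2×11×2 + 4×3×4 ≡ 26 (mod 33)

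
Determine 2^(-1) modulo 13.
2^(-1) ≡ 7 (mod 13). Verification: 2 × 7 = 14 ≡ 1 (mod 13)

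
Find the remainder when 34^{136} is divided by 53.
By Fermat: 34^{52} ≡ 1 (mod 53). 136 = 2×52 + 32. So 34^{136} ≡ 34^{32} ≡ 46 (mod 53)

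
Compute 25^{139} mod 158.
123

Using successive squaring:
Binary expansion of 139: 10001011
Powers of 25 mod 158 (each is the square of the previous):
  25^1 ≡ 25 (mod 158)
  25^2 ≡ 25² = 625 ≡ 151 (mod 158)
  25^4 ≡ 151² = 22801 ≡ 49 (mod 158)
  25^8 ≡ 49² = 2401 ≡ 31 (mod 158)
  25^16 ≡ 31² = 961 ≡ 13 (mod 158)
  25^32 ≡ 13² = 169 ≡ 11 (mod 158)
  25^64 ≡ 11² = 121 ≡ 121 (mod 158)
  25^128 ≡ 121² = 14641 ≡ 105 (mod 158)
139 = 128 + 8 + 2 + 1, so 25^139 = 25^128 × 25^8 × 25^2 × 25^1 ≡ 105 × 31 × 151 × 25 (mod 158)
Multiplying step by step:
  105 × 31 = 3255 ≡ 95 (mod 158)
  95 × 151 = 14345 ≡ 125 (mod 158)
  125 × 25 = 3125 ≡ 123 (mod 158)
Result: 25^139 ≡ 123 (mod 158)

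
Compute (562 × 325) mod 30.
10

(562 × 325) = 182650
182650 mod 30 = 10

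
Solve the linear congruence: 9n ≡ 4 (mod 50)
6

Since gcd(9, 50) = 1 divides 4, a solution exists.
Multiply both sides by the inverse of 9 mod 50:
  9^(-1) mod 50 = 39
  x ≡ 39 × 4 ≡ 156 ≡ 6 (mod 50)
Verification: 9 × 6 = 54 = 1 × 50 + 4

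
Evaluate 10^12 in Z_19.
Using repeated squaring. 12 = 8 + 4 (binary 1100). Repeated squaring mod 19: 10^1 ≡ 10; 10^2 ≡ 10² = 100 ≡ 5; 10^4 ≡ 5² = 25 ≡ 6; 10^8 ≡ 6² = 36 ≡ 17. Multiply: 10^12 = 10^8 × 10^4 ≡ 17 × 6 (mod 19): 17 × 6 = 102 ≡ 7. So 10^12 ≡ 7 (mod 19).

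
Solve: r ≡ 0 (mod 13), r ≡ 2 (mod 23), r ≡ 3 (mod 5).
M = 13 × 23 × 5 = 1495. M₁ = 115, y₁ ≡ 6 (mod 13). M₂ = 65, y₂ ≡ 17 (mod 23). M₃ = 299, y₃ ≡ 4 (mod 5). r = 0×115×6 + 2×65×17 + 3×299×4 ≡ 1313 (mod 1495)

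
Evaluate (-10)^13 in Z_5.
Using repeated squaring. (-10) ≡ 0 (mod 5). 13 = 8 + 4 + 1 (binary 1101). Repeated squaring mod 5: 0^1 ≡ 0; 0^2 ≡ 0² = 0 ≡ 0; 0^4 ≡ 0² = 0 ≡ 0; 0^8 ≡ 0² = 0 ≡ 0. Multiply: (-10)^13 ≡ 0^8 × 0^4 × 0^1 ≡ 0 × 0 × 0 (mod 5): 0 × 0 = 0 ≡ 0; 0 × 0 = 0 ≡ 0. So (-10)^13 ≡ 0 (mod 5).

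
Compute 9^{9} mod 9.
0

Using successive squaring:
Binary expansion of 9: 1001
Powers of 9 mod 9 (each is the square of the previous):
  9^1 ≡ 0 (mod 9)
  9^2 ≡ 0² = 0 ≡ 0 (mod 9)
  9^4 ≡ 0² = 0 ≡ 0 (mod 9)
  9^8 ≡ 0² = 0 ≡ 0 (mod 9)
9 = 8 + 1, so 9^9 = 9^8 × 9^1 ≡ 0 × 0 (mod 9)
Multiplying step by step:
  0 × 0 = 0 ≡ 0 (mod 9)
Result: 9^9 ≡ 0 (mod 9)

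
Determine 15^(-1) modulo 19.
15^(-1) ≡ 14 (mod 19). Verification: 15 × 14 = 210 ≡ 1 (mod 19)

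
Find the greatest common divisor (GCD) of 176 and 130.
2

Using the Euclidean algorithm:
176 = 1 × 130 + 46
130 = 2 × 46 + 38
46 = 1 × 38 + 8
38 = 4 × 8 + 6
8 = 1 × 6 + 2
6 = 3 × 2 + 0

GCD(176, 130) = 2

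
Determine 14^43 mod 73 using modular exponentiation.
Using repeated squaring. 43 = 32 + 8 + 2 + 1 (binary 101011). Repeated squaring mod 73: 14^1 ≡ 14; 14^2 ≡ 14² = 196 ≡ 50; 14^4 ≡ 50² = 2500 ≡ 18; 14^8 ≡ 18² = 324 ≡ 32; 14^16 ≡ 32² = 1024 ≡ 2; 14^32 ≡ 2² = 4 ≡ 4. Multiply: 14^43 = 14^32 × 14^8 × 14^2 × 14^1 ≡ 4 × 32 × 50 × 14 (mod 73): 4 × 32 = 128 ≡ 55; 55 × 50 = 2750 ≡ 49; 49 × 14 = 686 ≡ 29. So 14^43 ≡ 29 (mod 73).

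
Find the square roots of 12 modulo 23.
The square roots of 12 mod 23 are 9 and 14. Verify: 9² = 81 ≡ 12 (mod 23)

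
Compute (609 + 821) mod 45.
35

(609 + 821) = 1430
1430 mod 45 = 35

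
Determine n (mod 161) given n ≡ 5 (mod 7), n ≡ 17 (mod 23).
40

Using the Chinese Remainder Theorem:
M = product of moduli = 161
For equation 1: M_1 = 23, 23 ≡ 2 (mod 7), inverse of 23 mod 7 is 4 (check: 2 × 4 = 8 ≡ 1 (mod 7))
For equation 2: M_2 = 7, 7 ≡ 7 (mod 23), inverse of 7 mod 23 is 10 (check: 7 × 10 = 70 ≡ 1 (mod 23))
Combine: n ≡ Σ r_i×M_i×(M_i⁻¹ mod m_i) = 5×23×4 + 17×7×10 = 460 + 1190 = 1650
1650 mod 161 = 40
n ≡ 40 (mod 161)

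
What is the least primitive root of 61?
2

A primitive root g modulo p has order p-1 = 60
Prime divisors of 60: [2, 3, 5]
g is a primitive root iff g^(60/q) ≢ 1 (mod 61) for each prime divisor q
Testing small values:
  g = 2: 2^30 ≡ 60, 2^20 ≡ 47, 2^12 ≡ 9 (mod 61) → none is 1, primitive root!
The smallest primitive root is 2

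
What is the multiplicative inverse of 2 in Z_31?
16

Using Extended Euclidean Algorithm:
gcd(2, 31) = 1
Bezout coefficients: 2 × -15 + 31 × 1 = 1
So 2 × -15 ≡ 1 (mod 31)
The inverse is -15 mod 31 = 16
Verification: 2 × 16 = 32 = 1 × 31 + 1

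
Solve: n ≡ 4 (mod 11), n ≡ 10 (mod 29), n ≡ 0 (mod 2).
M = 11 × 29 × 2 = 638. M₁ = 58, y₁ ≡ 4 (mod 11). M₂ = 22, y₂ ≡ 4 (mod 29). M₃ = 319, y₃ ≡ 1 (mod 2). n = 4×58×4 + 10×22×4 + 0×319×1 ≡ 532 (mod 638)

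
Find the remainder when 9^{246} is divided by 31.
By Fermat: 9^{30} ≡ 1 (mod 31). 246 = 8×30 + 6. So 9^{246} ≡ 9^{6} ≡ 8 (mod 31)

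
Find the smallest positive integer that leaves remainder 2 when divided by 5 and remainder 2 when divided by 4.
M = 5 × 4 = 20. M₁ = 4, y₁ ≡ 4 (mod 5). M₂ = 5, y₂ ≡ 1 (mod 4). n = 2×4×4 + 2×5×1 ≡ 2 (mod 20). The smallest positive such number is 2.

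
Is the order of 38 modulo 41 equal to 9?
No, the actual order is 8, not 9.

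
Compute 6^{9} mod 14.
6

Using successive squaring:
Binary expansion of 9: 1001
Powers of 6 mod 14 (each is the square of the previous):
  6^1 ≡ 6 (mod 14)
  6^2 ≡ 6² = 36 ≡ 8 (mod 14)
  6^4 ≡ 8² = 64 ≡ 8 (mod 14)
  6^8 ≡ 8² = 64 ≡ 8 (mod 14)
9 = 8 + 1, so 6^9 = 6^8 × 6^1 ≡ 8 × 6 (mod 14)
Multiplying step by step:
  8 × 6 = 48 ≡ 6 (mod 14)
Result: 6^9 ≡ 6 (mod 14)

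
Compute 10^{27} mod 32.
0

Using successive squaring:
Binary expansion of 27: 11011
Powers of 10 mod 32 (each is the square of the previous):
  10^1 ≡ 10 (mod 32)
  10^2 ≡ 10² = 100 ≡ 4 (mod 32)
  10^4 ≡ 4² = 16 ≡ 16 (mod 32)
  10^8 ≡ 16² = 256 ≡ 0 (mod 32)
  10^16 ≡ 0² = 0 ≡ 0 (mod 32)
27 = 16 + 8 + 2 + 1, so 10^27 = 10^16 × 10^8 × 10^2 × 10^1 ≡ 0 × 0 × 4 × 10 (mod 32)
Multiplying step by step:
  0 × 0 = 0 ≡ 0 (mod 32)
  0 × 4 = 0 ≡ 0 (mod 32)
  0 × 10 = 0 ≡ 0 (mod 32)
Result: 10^27 ≡ 0 (mod 32)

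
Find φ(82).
40

Prime factorization: 82 = 2 × 41
Using the formula φ(n) = n × Π(1 - 1/p) for each prime factor p:
φ(82) = 82 × (1 - 1/2) × (1 - 1/41)
φ(82) = 40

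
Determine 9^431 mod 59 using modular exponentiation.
Using Fermat: 9^{58} ≡ 1 (mod 59). 431 ≡ 25 (mod 58). So 9^{431} ≡ 9^{25} ≡ 5 (mod 59)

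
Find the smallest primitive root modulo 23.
5

A primitive root g modulo p has order p-1 = 22
Prime divisors of 22: [2, 11]
g is a primitive root iff g^(22/q) ≢ 1 (mod 23) for each prime divisor q
Testing small values:
  g = 2: 2^11 ≡ 1, 2^2 ≡ 4 (mod 23) → 2^11 ≡ 1, not primitive root
  g = 3: 3^11 ≡ 1, 3^2 ≡ 9 (mod 23) → 3^11 ≡ 1, not primitive root
  g = 4: 4^11 ≡ 1, 4^2 ≡ 16 (mod 23) → 4^11 ≡ 1, not primitive root
  g = 5: 5^11 ≡ 22, 5^2 ≡ 2 (mod 23) → none is 1, primitive root!
The smallest primitive root is 5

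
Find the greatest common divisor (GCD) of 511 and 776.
1

Using the Euclidean algorithm:
511 = 0 × 776 + 511
776 = 1 × 511 + 265
511 = 1 × 265 + 246
265 = 1 × 246 + 19
246 = 12 × 19 + 18
19 = 1 × 18 + 1
18 = 18 × 1 + 0

GCD(511, 776) = 1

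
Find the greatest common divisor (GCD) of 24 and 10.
2

Using the Euclidean algorithm:
24 = 2 × 10 + 4
10 = 2 × 4 + 2
4 = 2 × 2 + 0

GCD(24, 10) = 2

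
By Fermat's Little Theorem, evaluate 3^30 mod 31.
By Fermat's Little Theorem, 3^{30} ≡ 1 (mod 31) since 31 is prime and gcd(3, 31) = 1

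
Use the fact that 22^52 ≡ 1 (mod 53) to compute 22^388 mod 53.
By Fermat: 22^{52} ≡ 1 (mod 53). 388 = 7×52 + 24. So 22^{388} ≡ 22^{24} ≡ 15 (mod 53)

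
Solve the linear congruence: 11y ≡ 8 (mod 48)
40

Since gcd(11, 48) = 1 divides 8, a solution exists.
Multiply both sides by the inverse of 11 mod 48:
  11^(-1) mod 48 = 35
  x ≡ 35 × 8 ≡ 280 ≡ 40 (mod 48)
Verification: 11 × 40 = 440 = 9 × 48 + 8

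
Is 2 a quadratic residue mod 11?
By Euler's criterion: 2^{5} ≡ 10 (mod 11). Since this equals -1 (≡ 10), 2 is not a QR.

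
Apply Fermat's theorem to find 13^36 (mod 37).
By Fermat's Little Theorem, 13^{36} ≡ 1 (mod 37) since 37 is prime and gcd(13, 37) = 1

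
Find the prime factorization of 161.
7 × 23

Divide by primes starting from smallest:
161 ÷ 7 = 23
23 ÷ 23 = 1

161 = 7 × 23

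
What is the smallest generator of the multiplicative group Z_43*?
p - 1 = 42 has prime divisors 2, 3, 7. h is a primitive root mod 43 iff h^(42/q) ≢ 1 (mod 43) for each such q.
h = 2: 2^21 ≡ 42, 2^14 ≡ 1, 2^6 ≡ 21 (mod 43); 2^14 ≡ 1, so not a primitive root.
h = 3: 3^21 ≡ 42, 3^14 ≡ 36, 3^6 ≡ 41 (mod 43); none is 1, so 3 has order 42 and is a primitive root.
The smallest primitive root mod 43 is g = 3.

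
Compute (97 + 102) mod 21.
10

(97 + 102) = 199
199 mod 21 = 10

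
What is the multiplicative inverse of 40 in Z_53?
4

Using Extended Euclidean Algorithm:
gcd(40, 53) = 1
Bezout coefficients: 40 × 4 + 53 × -3 = 1
So 40 × 4 ≡ 1 (mod 53)
The inverse is 4 mod 53 = 4
Verification: 40 × 4 = 160 = 3 × 53 + 1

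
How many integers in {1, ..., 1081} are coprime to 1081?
1012

Prime factorization: 1081 = 23 × 47
Using the formula φ(n) = n × Π(1 - 1/p) for each prime factor p:
φ(1081) = 1081 × (1 - 1/23) × (1 - 1/47)
φ(1081) = 1012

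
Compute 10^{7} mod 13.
10

Using successive squaring:
Binary expansion of 7: 111
Powers of 10 mod 13 (each is the square of the previous):
  10^1 ≡ 10 (mod 13)
  10^2 ≡ 10² = 100 ≡ 9 (mod 13)
  10^4 ≡ 9² = 81 ≡ 3 (mod 13)
7 = 4 + 2 + 1, so 10^7 = 10^4 × 10^2 × 10^1 ≡ 3 × 9 × 10 (mod 13)
Multiplying step by step:
  3 × 9 = 27 ≡ 1 (mod 13)
  1 × 10 = 10 ≡ 10 (mod 13)
Result: 10^7 ≡ 10 (mod 13)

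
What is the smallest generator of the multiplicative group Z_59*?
p - 1 = 58 has prime divisors 2, 29. h is a primitive root mod 59 iff h^(58/q) ≢ 1 (mod 59) for each such q.
h = 2: 2^29 ≡ 58, 2^2 ≡ 4 (mod 59); none is 1, so 2 has order 58 and is a primitive root.
The smallest primitive root mod 59 is g = 2.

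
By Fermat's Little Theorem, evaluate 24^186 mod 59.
By Fermat: 24^{58} ≡ 1 (mod 59). 186 = 3×58 + 12. So 24^{186} ≡ 24^{12} ≡ 15 (mod 59)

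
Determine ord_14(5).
Powers of 5 mod 14: 5^1≡5, 5^2≡11, 5^3≡13, 5^4≡9, 5^5≡3, 5^6≡1. Order = 6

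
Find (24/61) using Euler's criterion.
(24/61) = 24^{30} mod 61 = -1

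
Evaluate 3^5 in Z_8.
5 = 4 + 1 (binary 101). Repeated squaring mod 8: 3^1 ≡ 3; 3^2 ≡ 3² = 9 ≡ 1; 3^4 ≡ 1² = 1 ≡ 1. Multiply: 3^5 = 3^4 × 3^1 ≡ 1 × 3 (mod 8): 1 × 3 = 3 ≡ 3. So 3^5 ≡ 3 (mod 8).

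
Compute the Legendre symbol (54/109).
(54/109) = 54^{54} mod 109 = -1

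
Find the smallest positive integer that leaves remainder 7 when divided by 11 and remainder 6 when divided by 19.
M = 11 × 19 = 209. M₁ = 19, y₁ ≡ 7 (mod 11). M₂ = 11, y₂ ≡ 7 (mod 19). r = 7×19×7 + 6×11×7 ≡ 139 (mod 209). The smallest positive such number is 139.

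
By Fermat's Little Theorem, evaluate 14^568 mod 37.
By Fermat: 14^{36} ≡ 1 (mod 37). 568 ≡ 28 (mod 36). So 14^{568} ≡ 14^{28} ≡ 10 (mod 37)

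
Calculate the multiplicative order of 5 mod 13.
Powers of 5 mod 13: 5^1≡5, 5^2≡12, 5^3≡8, 5^4≡1. Order = 4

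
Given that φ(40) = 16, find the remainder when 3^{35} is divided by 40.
By Euler: 3^{16} ≡ 1 (mod 40) since gcd(3, 40) = 1. 35 = 2×16 + 3. So 3^{35} ≡ 3^{3} ≡ 27 (mod 40)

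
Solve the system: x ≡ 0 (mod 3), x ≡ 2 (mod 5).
M = 3 × 5 = 15. M₁ = 5, y₁ ≡ 2 (mod 3). M₂ = 3, y₂ ≡ 2 (mod 5). x = 0×5×2 + 2×3×2 ≡ 12 (mod 15)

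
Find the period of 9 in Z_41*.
Powers of 9 mod 41: 9^1≡9, 9^2≡40, 9^3≡32, 9^4≡1. Order = 4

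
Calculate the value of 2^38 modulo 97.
Using repeated squaring. 38 = 32 + 4 + 2 (binary 100110). Repeated squaring mod 97: 2^1 ≡ 2; 2^2 ≡ 2² = 4 ≡ 4; 2^4 ≡ 4² = 16 ≡ 16; 2^8 ≡ 16² = 256 ≡ 62; 2^16 ≡ 62² = 3844 ≡ 61; 2^32 ≡ 61² = 3721 ≡ 35. Multiply: 2^38 = 2^32 × 2^4 × 2^2 ≡ 35 × 16 × 4 (mod 97): 35 × 16 = 560 ≡ 75; 75 × 4 = 300 ≡ 9. So 2^38 ≡ 9 (mod 97).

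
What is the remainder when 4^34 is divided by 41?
Using repeated squaring. 34 = 32 + 2 (binary 100010). Repeated squaring mod 41: 4^1 ≡ 4; 4^2 ≡ 4² = 16 ≡ 16; 4^4 ≡ 16² = 256 ≡ 10; 4^8 ≡ 10² = 100 ≡ 18; 4^16 ≡ 18² = 324 ≡ 37; 4^32 ≡ 37² = 1369 ≡ 16. Multiply: 4^34 = 4^32 × 4^2 ≡ 16 × 16 (mod 41): 16 × 16 = 256 ≡ 10. So 4^34 ≡ 10 (mod 41).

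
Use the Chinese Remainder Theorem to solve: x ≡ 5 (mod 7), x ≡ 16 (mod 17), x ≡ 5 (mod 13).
1461

Using the Chinese Remainder Theorem:
M = product of moduli = 1547
For equation 1: M_1 = 221, 221 ≡ 4 (mod 7), inverse of 221 mod 7 is 2 (check: 4 × 2 = 8 ≡ 1 (mod 7))
For equation 2: M_2 = 91, 91 ≡ 6 (mod 17), inverse of 91 mod 17 is 3 (check: 6 × 3 = 18 ≡ 1 (mod 17))
For equation 3: M_3 = 119, 119 ≡ 2 (mod 13), inverse of 119 mod 13 is 7 (check: 2 × 7 = 14 ≡ 1 (mod 13))
Combine: x ≡ Σ r_i×M_i×(M_i⁻¹ mod m_i) = 5×221×2 + 16×91×3 + 5×119×7 = 2210 + 4368 + 4165 = 10743
10743 mod 1547 = 1461
x ≡ 1461 (mod 1547)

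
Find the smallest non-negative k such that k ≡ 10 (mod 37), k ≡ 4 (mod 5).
84

Using the Chinese Remainder Theorem:
M = product of moduli = 185
For equation 1: M_1 = 5, 5 ≡ 5 (mod 37), inverse of 5 mod 37 is 15 (check: 5 × 15 = 75 ≡ 1 (mod 37))
For equation 2: M_2 = 37, 37 ≡ 2 (mod 5), inverse of 37 mod 5 is 3 (check: 2 × 3 = 6 ≡ 1 (mod 5))
Combine: k ≡ Σ r_i×M_i×(M_i⁻¹ mod m_i) = 10×5×15 + 4×37×3 = 750 + 444 = 1194
1194 mod 185 = 84
k ≡ 84 (mod 185)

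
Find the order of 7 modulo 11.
Powers of 7 mod 11: 7^1≡7, 7^2≡5, 7^3≡2, 7^4≡3, 7^5≡10, 7^6≡4, 7^7≡6, 7^8≡9, 7^9≡8, 7^10≡1. Order = 10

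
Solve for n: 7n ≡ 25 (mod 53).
49

Since gcd(7, 53) = 1 divides 25, a solution exists.
Multiply both sides by the inverse of 7 mod 53:
  7^(-1) mod 53 = 38
  x ≡ 38 × 25 ≡ 950 ≡ 49 (mod 53)
Verification: 7 × 49 = 343 = 6 × 53 + 25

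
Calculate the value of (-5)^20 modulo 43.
Using repeated squaring. (-5) ≡ 38 (mod 43). 20 = 16 + 4 (binary 10100). Repeated squaring mod 43: 38^1 ≡ 38; 38^2 ≡ 38² = 1444 ≡ 25; 38^4 ≡ 25² = 625 ≡ 23; 38^8 ≡ 23² = 529 ≡ 13; 38^16 ≡ 13² = 169 ≡ 40. Multiply: (-5)^20 ≡ 38^16 × 38^4 ≡ 40 × 23 (mod 43): 40 × 23 = 920 ≡ 17. So (-5)^20 ≡ 17 (mod 43).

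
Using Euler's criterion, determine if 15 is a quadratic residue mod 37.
By Euler's criterion: 15^{18} ≡ 36 (mod 37). Since this equals -1 (≡ 36), 15 is not a QR.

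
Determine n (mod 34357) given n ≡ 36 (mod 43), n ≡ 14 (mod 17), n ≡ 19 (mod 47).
31039

Using the Chinese Remainder Theorem:
M = product of moduli = 34357
For equation 1: M_1 = 799, 799 ≡ 25 (mod 43), inverse of 799 mod 43 is 31 (check: 25 × 31 = 775 ≡ 1 (mod 43))
For equation 2: M_2 = 2021, 2021 ≡ 15 (mod 17), inverse of 2021 mod 17 is 8 (check: 15 × 8 = 120 ≡ 1 (mod 17))
For equation 3: M_3 = 731, 731 ≡ 26 (mod 47), inverse of 731 mod 47 is 38 (check: 26 × 38 = 988 ≡ 1 (mod 47))
Combine: n ≡ Σ r_i×M_i×(M_i⁻¹ mod m_i) = 36×799×31 + 14×2021×8 + 19×731×38 = 891684 + 226352 + 527782 = 1645818
1645818 mod 34357 = 31039
n ≡ 31039 (mod 34357)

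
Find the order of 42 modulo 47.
Powers of 42 mod 47: 42^1≡42, 42^2≡25, 42^3≡16, 42^4≡14, 42^5≡24, 42^6≡21, 42^7≡36, 42^8≡8, 42^9≡7, 42^10≡12, 42^11≡34, 42^12≡18, 42^13≡4, 42^14≡27, 42^15≡6, 42^16≡17, 42^17≡9, 42^18≡2, 42^19≡37, 42^20≡3, 42^21≡32, 42^22≡28, 42^23≡1. Order = 23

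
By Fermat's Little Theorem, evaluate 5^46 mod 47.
By Fermat's Little Theorem, 5^{46} ≡ 1 (mod 47) since 47 is prime and gcd(5, 47) = 1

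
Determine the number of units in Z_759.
440

Prime factorization: 759 = 3 × 11 × 23
Using the formula φ(n) = n × Π(1 - 1/p) for each prime factor p:
φ(759) = 759 × (1 - 1/3) × (1 - 1/11) × (1 - 1/23)
φ(759) = 440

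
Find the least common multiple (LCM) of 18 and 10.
90

First find GCD(18, 10) using the Euclidean algorithm:
18 = 1 × 10 + 8
10 = 1 × 8 + 2
8 = 4 × 2 + 0
GCD(18, 10) = 2

LCM formula: LCM(a, b) = (a × b) / GCD(a, b)
LCM(18, 10) = (18 × 10) / 2
LCM(18, 10) = 180 / 2
LCM(18, 10) = 90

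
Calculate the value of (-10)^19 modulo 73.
Using repeated squaring. (-10) ≡ 63 (mod 73). 19 = 16 + 2 + 1 (binary 10011). Repeated squaring mod 73: 63^1 ≡ 63; 63^2 ≡ 63² = 3969 ≡ 27; 63^4 ≡ 27² = 729 ≡ 72; 63^8 ≡ 72² = 5184 ≡ 1; 63^16 ≡ 1² = 1 ≡ 1. Multiply: (-10)^19 ≡ 63^16 × 63^2 × 63^1 ≡ 1 × 27 × 63 (mod 73): 1 × 27 = 27 ≡ 27; 27 × 63 = 1701 ≡ 22. So (-10)^19 ≡ 22 (mod 73).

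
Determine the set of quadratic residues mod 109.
QRs mod 109: {1, 3, 4, 5, 7, 9, 12, 15, 16, 20, 21, 22, 25, 26, 27, 28, 29, 31, 34, 35, 36, 38, 43, 45, 46, 48, 49, 60, 61, 63, 64, 66, 71, 73, 74, 75, 78, 80, 81, 82, 83, 84, 87, 88, 89, 93, 94, 97, 100, 102, 104, 105, 106, 108}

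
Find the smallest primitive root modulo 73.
p - 1 = 72 has prime divisors 2, 3. h is a primitive root mod 73 iff h^(72/q) ≢ 1 (mod 73) for each such q.
h = 2: 2^36 ≡ 1, 2^24 ≡ 64 (mod 73); 2^36 ≡ 1, so not a primitive root.
h = 3: 3^36 ≡ 1, 3^24 ≡ 1 (mod 73); 3^36 ≡ 1, so not a primitive root.
h = 4: 4^36 ≡ 1, 4^24 ≡ 8 (mod 73); 4^36 ≡ 1, so not a primitive root.
h = 5: 5^36 ≡ 72, 5^24 ≡ 8 (mod 73); none is 1, so 5 has order 72 and is a primitive root.
The smallest primitive root mod 73 is g = 5.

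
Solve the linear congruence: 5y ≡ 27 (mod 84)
39

Since gcd(5, 84) = 1 divides 27, a solution exists.
Multiply both sides by the inverse of 5 mod 84:
  5^(-1) mod 84 = 17
  x ≡ 17 × 27 ≡ 459 ≡ 39 (mod 84)
Verification: 5 × 39 = 195 = 2 × 84 + 27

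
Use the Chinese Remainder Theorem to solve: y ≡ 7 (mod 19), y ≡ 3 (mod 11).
102

Using the Chinese Remainder Theorem:
M = product of moduli = 209
For equation 1: M_1 = 11, 11 ≡ 11 (mod 19), inverse of 11 mod 19 is 7 (check: 11 × 7 = 77 ≡ 1 (mod 19))
For equation 2: M_2 = 19, 19 ≡ 8 (mod 11), inverse of 19 mod 11 is 7 (check: 8 × 7 = 56 ≡ 1 (mod 11))
Combine: y ≡ Σ r_i×M_i×(M_i⁻¹ mod m_i) = 7×11×7 + 3×19×7 = 539 + 399 = 938
938 mod 209 = 102
y ≡ 102 (mod 209)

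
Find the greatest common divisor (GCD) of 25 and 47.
1

Using the Euclidean algorithm:
25 = 0 × 47 + 25
47 = 1 × 25 + 22
25 = 1 × 22 + 3
22 = 7 × 3 + 1
3 = 3 × 1 + 0

GCD(25, 47) = 1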